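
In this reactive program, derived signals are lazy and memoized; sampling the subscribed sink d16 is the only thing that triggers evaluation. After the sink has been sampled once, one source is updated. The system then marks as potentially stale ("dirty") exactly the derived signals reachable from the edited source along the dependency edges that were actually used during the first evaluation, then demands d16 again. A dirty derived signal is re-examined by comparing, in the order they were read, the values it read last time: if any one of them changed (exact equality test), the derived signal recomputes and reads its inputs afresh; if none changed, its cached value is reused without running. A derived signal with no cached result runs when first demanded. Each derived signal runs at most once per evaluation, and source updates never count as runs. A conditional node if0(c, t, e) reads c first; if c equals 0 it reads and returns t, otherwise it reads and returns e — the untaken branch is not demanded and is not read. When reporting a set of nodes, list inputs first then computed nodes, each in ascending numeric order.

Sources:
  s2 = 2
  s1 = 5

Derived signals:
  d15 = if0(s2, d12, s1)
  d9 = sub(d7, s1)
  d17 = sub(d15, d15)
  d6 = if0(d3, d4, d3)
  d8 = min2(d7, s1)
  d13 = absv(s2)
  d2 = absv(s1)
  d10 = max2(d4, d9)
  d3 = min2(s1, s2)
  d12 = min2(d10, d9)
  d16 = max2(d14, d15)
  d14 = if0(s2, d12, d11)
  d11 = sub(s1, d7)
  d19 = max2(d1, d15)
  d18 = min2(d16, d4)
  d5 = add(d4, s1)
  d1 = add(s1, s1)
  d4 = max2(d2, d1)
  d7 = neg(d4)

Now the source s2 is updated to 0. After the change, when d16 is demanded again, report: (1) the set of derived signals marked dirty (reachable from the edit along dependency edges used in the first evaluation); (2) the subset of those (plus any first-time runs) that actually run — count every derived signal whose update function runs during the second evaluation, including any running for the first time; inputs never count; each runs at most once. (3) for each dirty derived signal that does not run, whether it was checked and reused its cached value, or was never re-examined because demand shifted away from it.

First demand of the output computes:
  d1 = add(5, 5) = 10
  d2 = absv(5) = 5
  d4 = max2(5, 10) = 10
  d7 = neg(10) = -10
  d11 = sub(5, -10) = 15
  d14 = if0(s2=2 -> else branch d11) = 15
  d15 = if0(s2=2 -> else branch s1) = 5
  d16 = max2(15, 5) = 15

After the edit, cleaning proceeds:
  d9: had never run; runs now, result -15.
  d10: had never run; runs now, result 10.
  d12: had never run; runs now, result -15.
  d14: a read changed (s2 2->0) — executes, giving -15.
  d15: a read changed (s2 2->0) — executes, giving -15.
  d16: a read changed (d14 15->-15; d15 5->-15) — executes, giving -15.

Note the branch switch — d9, d10, d12 had no cache and run now for the first time.

The edit dirties: d14, d15, d16.
6 derived signals run: d9, d10, d12, d14, d15, d16.
No dirty derived signal escaped a run.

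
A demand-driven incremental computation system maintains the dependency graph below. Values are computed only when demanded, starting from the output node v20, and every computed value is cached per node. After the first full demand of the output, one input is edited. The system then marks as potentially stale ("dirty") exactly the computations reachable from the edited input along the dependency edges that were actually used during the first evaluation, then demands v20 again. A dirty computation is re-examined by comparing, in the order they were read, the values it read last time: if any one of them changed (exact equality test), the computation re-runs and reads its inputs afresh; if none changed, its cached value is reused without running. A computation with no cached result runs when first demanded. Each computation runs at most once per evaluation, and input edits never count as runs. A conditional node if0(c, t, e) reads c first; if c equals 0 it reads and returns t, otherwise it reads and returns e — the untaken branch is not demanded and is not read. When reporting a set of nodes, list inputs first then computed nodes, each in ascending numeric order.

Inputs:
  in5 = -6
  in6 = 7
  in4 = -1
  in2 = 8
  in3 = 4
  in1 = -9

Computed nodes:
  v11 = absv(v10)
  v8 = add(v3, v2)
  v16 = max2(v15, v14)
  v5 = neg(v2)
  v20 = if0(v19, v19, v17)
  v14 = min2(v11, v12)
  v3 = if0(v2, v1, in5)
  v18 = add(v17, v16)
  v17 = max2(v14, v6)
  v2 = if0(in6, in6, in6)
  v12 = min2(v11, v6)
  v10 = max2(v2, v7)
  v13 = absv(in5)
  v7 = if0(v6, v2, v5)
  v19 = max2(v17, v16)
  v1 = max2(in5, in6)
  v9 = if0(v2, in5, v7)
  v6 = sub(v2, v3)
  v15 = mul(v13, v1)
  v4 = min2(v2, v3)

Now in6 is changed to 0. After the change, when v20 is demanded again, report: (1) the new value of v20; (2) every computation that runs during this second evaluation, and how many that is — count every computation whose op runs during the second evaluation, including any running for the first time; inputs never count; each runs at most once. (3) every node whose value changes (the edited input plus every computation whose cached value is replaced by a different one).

New value of v20: 0.
Computations that run: v1, v2, v3, v6, v7, v10, v11, v12, v14, v15, v16, v17, v19, v20 — 14 in total.
Values that change: in6, v1, v2, v3, v6, v7, v10, v11, v12, v14, v15, v16, v17, v19, v20.
Key observation: a condition flipped, so demand moved to the other branch — v5 is never re-examined.

First evaluation (everything demanded from the output):
  v1 = max2(-6, 7) = 7
  v2 = if0(in6=7 -> else branch in6) = 7
  v3 = if0(v2=7 -> else branch in5) = -6
  v5 = neg(7) = -7
  v6 = sub(7, -6) = 13
  v7 = if0(v6=13 -> else branch v5) = -7
  v10 = max2(7, -7) = 7
  v11 = absv(7) = 7
  v12 = min2(7, 13) = 7
  v13 = absv(-6) = 6
  v14 = min2(7, 7) = 7
  v15 = mul(6, 7) = 42
  v16 = max2(42, 7) = 42
  v17 = max2(7, 13) = 13
  v19 = max2(13, 42) = 42
  v20 = if0(v19=42 -> else branch v17) = 13

Propagation after the edit:
  v1: runs — in6 7->0; result 0.
  v2: runs — in6 7->0; in6 7->0; result 0.
  v3: runs — v2 7->0; result 0.
  v5: marked dirty but never re-examined — demand shifted away from it.
  v6: runs — v2 7->0; v3 -6->0; result 0.
  v7: runs — v6 13->0; result 0.
  v10: runs — v2 7->0; v7 -7->0; result 0.
  v11: runs — v10 7->0; result 0.
  v12: runs — v11 7->0; v6 13->0; result 0.
  v14: runs — v11 7->0; v12 7->0; result 0.
  v15: runs — v1 7->0; result 0.
  v16: runs — v15 42->0; v14 7->0; result 0.
  v17: runs — v14 7->0; v6 13->0; result 0.
  v19: runs — v17 13->0; v16 42->0; result 0.
  v20: runs — v19 42->0; v17 13->0; result 0.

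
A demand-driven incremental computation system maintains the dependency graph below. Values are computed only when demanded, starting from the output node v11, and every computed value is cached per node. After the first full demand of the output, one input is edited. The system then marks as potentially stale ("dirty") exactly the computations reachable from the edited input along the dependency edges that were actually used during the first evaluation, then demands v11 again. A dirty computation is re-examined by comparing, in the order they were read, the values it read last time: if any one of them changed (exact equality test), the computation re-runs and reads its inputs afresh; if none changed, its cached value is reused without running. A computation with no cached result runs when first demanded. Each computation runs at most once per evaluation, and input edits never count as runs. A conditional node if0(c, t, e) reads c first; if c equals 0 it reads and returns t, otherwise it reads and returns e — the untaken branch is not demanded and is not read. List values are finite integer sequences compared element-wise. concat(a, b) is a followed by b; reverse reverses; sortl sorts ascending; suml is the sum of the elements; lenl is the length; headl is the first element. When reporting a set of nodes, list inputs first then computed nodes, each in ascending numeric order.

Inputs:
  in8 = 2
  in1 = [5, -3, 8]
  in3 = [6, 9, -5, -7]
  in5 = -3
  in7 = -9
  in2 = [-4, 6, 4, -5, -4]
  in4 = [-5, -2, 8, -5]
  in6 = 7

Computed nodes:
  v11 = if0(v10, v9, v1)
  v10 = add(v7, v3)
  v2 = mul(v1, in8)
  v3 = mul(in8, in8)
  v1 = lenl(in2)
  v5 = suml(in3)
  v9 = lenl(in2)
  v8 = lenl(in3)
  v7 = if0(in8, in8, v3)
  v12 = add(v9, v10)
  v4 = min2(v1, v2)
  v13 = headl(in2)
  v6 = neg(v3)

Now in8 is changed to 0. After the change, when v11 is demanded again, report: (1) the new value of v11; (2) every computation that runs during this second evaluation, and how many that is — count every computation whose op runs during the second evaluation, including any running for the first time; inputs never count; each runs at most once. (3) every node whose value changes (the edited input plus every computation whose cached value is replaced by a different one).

New value of v11: 5.
Computations that run: v3, v7, v9, v10, v11 — 5 in total.
Values that change: in8, v3, v7, v10.
Key observation: a condition flipped, so demand reaches new nodes — v9 runs for the first time.

First evaluation (everything demanded from the output):
  v1 = lenl([-4, 6, 4, -5, -4]) = 5
  v3 = mul(2, 2) = 4
  v7 = if0(in8=2 -> else branch v3) = 4
  v10 = add(4, 4) = 8
  v11 = if0(v10=8 -> else branch v1) = 5

Propagation after the edit:
  v3: runs — in8 2->0; in8 2->0; result 0.
  v7: runs — in8 2->0; v3 4->0; result 0.
  v9: demanded for the first time — runs, produces 5.
  v10: runs — v7 4->0; v3 4->0; result 0.
  v11: runs — v10 8->0; result 5 (same value as before).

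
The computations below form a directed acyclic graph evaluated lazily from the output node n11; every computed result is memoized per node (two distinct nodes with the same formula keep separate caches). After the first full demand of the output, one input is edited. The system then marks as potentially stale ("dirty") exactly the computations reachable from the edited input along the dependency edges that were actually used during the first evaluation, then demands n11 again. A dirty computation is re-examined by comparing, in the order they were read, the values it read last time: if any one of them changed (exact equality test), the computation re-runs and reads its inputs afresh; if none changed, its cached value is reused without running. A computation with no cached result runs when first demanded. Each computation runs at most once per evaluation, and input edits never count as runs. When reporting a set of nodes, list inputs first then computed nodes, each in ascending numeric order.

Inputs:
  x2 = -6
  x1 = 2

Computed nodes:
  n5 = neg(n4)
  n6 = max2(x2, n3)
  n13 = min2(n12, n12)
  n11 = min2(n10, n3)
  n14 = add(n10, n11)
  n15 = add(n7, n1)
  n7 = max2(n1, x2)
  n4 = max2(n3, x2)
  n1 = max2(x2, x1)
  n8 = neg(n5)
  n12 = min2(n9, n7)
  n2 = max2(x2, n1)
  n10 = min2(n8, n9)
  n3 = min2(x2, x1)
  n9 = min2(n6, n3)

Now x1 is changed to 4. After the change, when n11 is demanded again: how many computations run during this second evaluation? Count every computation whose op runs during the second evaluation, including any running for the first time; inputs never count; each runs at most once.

First demand of the output computes:
  n3 = min2(-6, 2) = -6
  n4 = max2(-6, -6) = -6
  n5 = neg(-6) = 6
  n6 = max2(-6, -6) = -6
  n8 = neg(6) = -6
  n9 = min2(-6, -6) = -6
  n10 = min2(-6, -6) = -6
  n11 = min2(-6, -6) = -6

After the edit, cleaning proceeds:
  n3: a read changed (x1 2->4) — executes, giving -6 — identical to its old value.
  n4: dirty, but its reads are unchanged (n3 unchanged, x2 unchanged); cached -6 stands.
  n5: dirty, but its reads are unchanged (n4 unchanged); cached 6 stands.
  n6: dirty, but its reads are unchanged (x2 unchanged, n3 unchanged); cached -6 stands.
  n8: dirty, but its reads are unchanged (n5 unchanged); cached -6 stands.
  n9: dirty, but its reads are unchanged (n6 unchanged, n3 unchanged); cached -6 stands.
  n10: dirty, but its reads are unchanged (n8 unchanged, n9 unchanged); cached -6 stands.
  n11: dirty, but its reads are unchanged (n10 unchanged, n3 unchanged); cached -6 stands.

Note the absorption at n3: it re-runs yet its value is the same, leaving the output's value untouched.

1 computations run: n3.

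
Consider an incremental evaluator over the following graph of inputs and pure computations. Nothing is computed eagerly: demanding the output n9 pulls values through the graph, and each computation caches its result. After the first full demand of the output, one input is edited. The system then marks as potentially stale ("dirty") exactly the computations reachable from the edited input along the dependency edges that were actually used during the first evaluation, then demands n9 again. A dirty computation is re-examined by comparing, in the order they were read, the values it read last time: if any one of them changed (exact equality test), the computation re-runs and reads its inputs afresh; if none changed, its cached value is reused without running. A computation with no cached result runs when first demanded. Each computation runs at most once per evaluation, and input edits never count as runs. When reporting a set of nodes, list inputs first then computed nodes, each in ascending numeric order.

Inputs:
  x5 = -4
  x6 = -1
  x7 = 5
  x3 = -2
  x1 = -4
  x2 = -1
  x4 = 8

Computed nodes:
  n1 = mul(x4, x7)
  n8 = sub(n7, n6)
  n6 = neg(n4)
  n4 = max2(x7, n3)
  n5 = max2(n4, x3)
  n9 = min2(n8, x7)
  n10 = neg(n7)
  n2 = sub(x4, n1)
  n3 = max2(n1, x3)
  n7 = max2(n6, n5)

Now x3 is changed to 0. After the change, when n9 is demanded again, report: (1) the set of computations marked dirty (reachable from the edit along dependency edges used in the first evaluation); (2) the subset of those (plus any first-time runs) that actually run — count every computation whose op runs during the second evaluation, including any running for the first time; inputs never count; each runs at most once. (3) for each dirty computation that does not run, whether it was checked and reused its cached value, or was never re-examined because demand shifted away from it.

Dirty set: n3, n4, n5, n6, n7, n8, n9.
Run set: n3, n5 (2 run).
Re-examined without running (cache reused): n4, n6, n7, n8, n9.
The important point: at n4 every value read last time is unchanged, so the dirty flag clears without a run.

Initial pass — values computed on the first demand:
  n1 = mul(8, 5) = 40
  n3 = max2(40, -2) = 40
  n4 = max2(5, 40) = 40
  n5 = max2(40, -2) = 40
  n6 = neg(40) = -40
  n7 = max2(-40, 40) = 40
  n8 = sub(40, -40) = 80
  n9 = min2(80, 5) = 5

Second demand — change propagation:
  n3: re-runs because x3 -2->0; new result 40 (unchanged).
  n4: re-examined; everything it read last time is the same (x7 unchanged, n3 unchanged) — cache 40 kept, no run.
  n5: re-runs because x3 -2->0; new result 40 (unchanged).
  n6: re-examined; everything it read last time is the same (n4 unchanged) — cache -40 kept, no run.
  n7: re-examined; everything it read last time is the same (n6 unchanged, n5 unchanged) — cache 40 kept, no run.
  n8: re-examined; everything it read last time is the same (n7 unchanged, n6 unchanged) — cache 80 kept, no run.
  n9: re-examined; everything it read last time is the same (n8 unchanged, x7 unchanged) — cache 5 kept, no run.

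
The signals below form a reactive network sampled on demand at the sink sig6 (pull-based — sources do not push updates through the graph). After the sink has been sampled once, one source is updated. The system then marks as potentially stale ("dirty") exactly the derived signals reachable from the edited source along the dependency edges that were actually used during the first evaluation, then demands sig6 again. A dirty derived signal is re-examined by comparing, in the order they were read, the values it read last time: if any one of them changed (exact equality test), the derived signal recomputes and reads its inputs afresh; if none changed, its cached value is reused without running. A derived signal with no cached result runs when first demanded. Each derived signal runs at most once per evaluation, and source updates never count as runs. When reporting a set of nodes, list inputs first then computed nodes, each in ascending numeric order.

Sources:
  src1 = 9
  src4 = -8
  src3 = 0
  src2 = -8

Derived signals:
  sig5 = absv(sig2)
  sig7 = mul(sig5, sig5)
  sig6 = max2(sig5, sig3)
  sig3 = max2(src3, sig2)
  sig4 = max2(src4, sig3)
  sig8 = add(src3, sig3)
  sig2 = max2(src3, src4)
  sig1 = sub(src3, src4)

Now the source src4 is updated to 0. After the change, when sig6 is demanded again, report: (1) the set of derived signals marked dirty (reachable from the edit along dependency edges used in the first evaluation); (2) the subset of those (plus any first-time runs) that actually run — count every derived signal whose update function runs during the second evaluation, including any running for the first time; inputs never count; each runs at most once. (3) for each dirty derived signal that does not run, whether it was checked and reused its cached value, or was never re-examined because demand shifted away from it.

Initial pass — values computed on the first demand:
  sig2 = max2(0, -8) = 0
  sig3 = max2(0, 0) = 0
  sig5 = absv(0) = 0
  sig6 = max2(0, 0) = 0

Second demand — change propagation:
  sig2: re-runs because src4 -8->0; new result 0 (unchanged).
  sig3: re-examined; everything it read last time is the same (src3 unchanged, sig2 unchanged) — cache 0 kept, no run.
  sig5: re-examined; everything it read last time is the same (sig2 unchanged) — cache 0 kept, no run.
  sig6: re-examined; everything it read last time is the same (sig5 unchanged, sig3 unchanged) — cache 0 kept, no run.

The important point: sig2 recomputes to an identical value, and the output ends up unchanged.

Dirty set: sig2, sig3, sig5, sig6.
Run set: sig2 (1 run).
Re-examined without running (cache reused): sig3, sig5, sig6.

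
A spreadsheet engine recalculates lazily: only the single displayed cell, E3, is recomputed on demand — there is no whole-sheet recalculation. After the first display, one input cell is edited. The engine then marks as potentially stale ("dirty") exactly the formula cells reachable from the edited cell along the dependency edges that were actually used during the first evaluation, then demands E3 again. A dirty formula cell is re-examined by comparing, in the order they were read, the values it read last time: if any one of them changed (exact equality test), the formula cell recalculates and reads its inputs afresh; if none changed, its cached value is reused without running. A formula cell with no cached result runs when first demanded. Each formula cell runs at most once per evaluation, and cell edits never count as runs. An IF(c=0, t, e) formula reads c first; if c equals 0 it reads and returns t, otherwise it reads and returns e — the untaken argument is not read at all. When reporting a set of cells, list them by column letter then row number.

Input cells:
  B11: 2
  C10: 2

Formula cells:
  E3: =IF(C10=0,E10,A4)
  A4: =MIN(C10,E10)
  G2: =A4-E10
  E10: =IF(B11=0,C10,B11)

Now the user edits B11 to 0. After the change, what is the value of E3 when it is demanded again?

New value of E3: 2.
Key observation: the change is absorbed at E10 — it re-runs but produces the same value, and the output's value is unchanged.

First evaluation (everything demanded from the output):
  E10 = IF(B11=0: B11=2 -> else branch B11) = 2
  A4 = MIN(2, 2) = 2
  E3 = IF(C10=0: C10=2 -> else branch A4) = 2

Propagation after the edit:
  E10: runs — B11 2->0; B11 2->0; result 2 (same value as before).
  A4: checked — values it read are unchanged (C10 unchanged, E10 unchanged); reused cached 2 without running.
  E3: checked — values it read are unchanged (C10 unchanged, A4 unchanged); reused cached 2 without running.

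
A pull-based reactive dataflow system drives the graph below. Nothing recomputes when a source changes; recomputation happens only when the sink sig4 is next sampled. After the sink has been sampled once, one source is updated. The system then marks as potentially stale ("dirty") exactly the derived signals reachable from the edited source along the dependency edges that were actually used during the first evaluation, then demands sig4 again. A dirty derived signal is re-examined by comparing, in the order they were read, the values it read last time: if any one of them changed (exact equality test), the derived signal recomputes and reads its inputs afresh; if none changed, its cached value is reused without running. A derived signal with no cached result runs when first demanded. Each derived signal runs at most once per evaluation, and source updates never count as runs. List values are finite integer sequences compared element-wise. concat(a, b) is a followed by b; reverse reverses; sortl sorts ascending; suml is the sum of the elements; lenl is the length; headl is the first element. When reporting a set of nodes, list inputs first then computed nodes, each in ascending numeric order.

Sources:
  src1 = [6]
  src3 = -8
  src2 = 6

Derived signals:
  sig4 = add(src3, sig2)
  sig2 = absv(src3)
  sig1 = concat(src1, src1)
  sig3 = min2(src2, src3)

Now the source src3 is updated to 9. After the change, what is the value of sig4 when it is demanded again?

First evaluation (everything demanded from the output):
  sig2 = absv(-8) = 8
  sig4 = add(-8, 8) = 0

Propagation after the edit:
  sig2: runs — src3 -8->9; result 9.
  sig4: runs — src3 -8->9; sig2 8->9; result 18.

New value of sig4: 18.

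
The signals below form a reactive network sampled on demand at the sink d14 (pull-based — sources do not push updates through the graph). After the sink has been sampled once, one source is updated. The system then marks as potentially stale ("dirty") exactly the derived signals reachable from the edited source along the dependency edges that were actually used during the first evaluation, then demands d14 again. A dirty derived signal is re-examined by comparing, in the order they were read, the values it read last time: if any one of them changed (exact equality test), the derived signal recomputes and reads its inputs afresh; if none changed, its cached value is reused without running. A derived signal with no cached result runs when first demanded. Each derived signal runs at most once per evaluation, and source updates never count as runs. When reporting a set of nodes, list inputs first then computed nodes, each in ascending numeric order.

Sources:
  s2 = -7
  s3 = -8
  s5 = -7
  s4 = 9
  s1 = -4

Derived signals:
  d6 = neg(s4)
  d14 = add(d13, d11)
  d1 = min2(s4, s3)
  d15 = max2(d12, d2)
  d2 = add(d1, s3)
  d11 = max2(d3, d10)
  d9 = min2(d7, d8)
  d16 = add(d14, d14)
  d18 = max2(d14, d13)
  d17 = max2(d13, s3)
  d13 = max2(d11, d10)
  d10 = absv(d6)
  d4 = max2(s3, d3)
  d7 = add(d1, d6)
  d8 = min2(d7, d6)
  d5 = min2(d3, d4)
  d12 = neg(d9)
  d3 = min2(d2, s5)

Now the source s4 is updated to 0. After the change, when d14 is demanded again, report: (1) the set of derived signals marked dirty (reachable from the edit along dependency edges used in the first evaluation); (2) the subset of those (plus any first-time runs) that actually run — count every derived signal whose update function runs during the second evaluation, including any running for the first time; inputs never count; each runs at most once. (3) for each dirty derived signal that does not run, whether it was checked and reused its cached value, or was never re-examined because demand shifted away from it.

Dirty set: d1, d2, d3, d6, d10, d11, d13, d14.
Run set: d1, d6, d10, d11, d13, d14 (6 run).
Re-examined without running (cache reused): d2, d3.
The important point: at d2 every value read last time is unchanged, so the dirty flag clears without a run.

Initial pass — values computed on the first demand:
  d1 = min2(9, -8) = -8
  d2 = add(-8, -8) = -16
  d3 = min2(-16, -7) = -16
  d6 = neg(9) = -9
  d10 = absv(-9) = 9
  d11 = max2(-16, 9) = 9
  d13 = max2(9, 9) = 9
  d14 = add(9, 9) = 18

Second demand — change propagation:
  d1: re-runs because s4 9->0; new result -8 (unchanged).
  d2: re-examined; everything it read last time is the same (d1 unchanged, s3 unchanged) — cache -16 kept, no run.
  d3: re-examined; everything it read last time is the same (d2 unchanged, s5 unchanged) — cache -16 kept, no run.
  d6: re-runs because s4 9->0; new result 0.
  d10: re-runs because d6 -9->0; new result 0.
  d11: re-runs because d10 9->0; new result 0.
  d13: re-runs because d11 9->0; d10 9->0; new result 0.
  d14: re-runs because d13 9->0; d11 9->0; new result 0.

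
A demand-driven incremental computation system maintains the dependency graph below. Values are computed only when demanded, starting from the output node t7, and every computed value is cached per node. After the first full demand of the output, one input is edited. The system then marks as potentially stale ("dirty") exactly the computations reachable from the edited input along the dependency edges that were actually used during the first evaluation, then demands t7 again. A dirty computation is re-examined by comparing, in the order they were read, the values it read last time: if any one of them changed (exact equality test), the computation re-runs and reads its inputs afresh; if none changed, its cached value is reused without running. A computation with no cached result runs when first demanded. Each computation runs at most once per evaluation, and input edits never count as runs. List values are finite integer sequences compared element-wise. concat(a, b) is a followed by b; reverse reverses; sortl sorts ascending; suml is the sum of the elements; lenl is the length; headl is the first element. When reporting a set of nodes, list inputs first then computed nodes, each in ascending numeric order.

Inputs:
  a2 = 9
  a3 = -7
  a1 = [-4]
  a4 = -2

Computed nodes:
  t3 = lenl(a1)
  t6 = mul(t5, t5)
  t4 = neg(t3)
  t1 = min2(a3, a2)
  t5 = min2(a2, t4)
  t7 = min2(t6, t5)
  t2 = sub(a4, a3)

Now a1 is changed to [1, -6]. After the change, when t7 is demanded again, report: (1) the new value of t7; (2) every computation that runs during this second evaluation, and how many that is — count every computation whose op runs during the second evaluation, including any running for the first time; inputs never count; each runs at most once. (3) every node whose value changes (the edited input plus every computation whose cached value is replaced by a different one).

First evaluation (everything demanded from the output):
  t3 = lenl([-4]) = 1
  t4 = neg(1) = -1
  t5 = min2(9, -1) = -1
  t6 = mul(-1, -1) = 1
  t7 = min2(1, -1) = -1

Propagation after the edit:
  t3: runs — a1 [-4]->[1, -6]; result 2.
  t4: runs — t3 1->2; result -2.
  t5: runs — t4 -1->-2; result -2.
  t6: runs — t5 -1->-2; t5 -1->-2; result 4.
  t7: runs — t6 1->4; t5 -1->-2; result -2.

New value of t7: -2.
Computations that run: t3, t4, t5, t6, t7 — 5 in total.
Values that change: a1, t3, t4, t5, t6, t7.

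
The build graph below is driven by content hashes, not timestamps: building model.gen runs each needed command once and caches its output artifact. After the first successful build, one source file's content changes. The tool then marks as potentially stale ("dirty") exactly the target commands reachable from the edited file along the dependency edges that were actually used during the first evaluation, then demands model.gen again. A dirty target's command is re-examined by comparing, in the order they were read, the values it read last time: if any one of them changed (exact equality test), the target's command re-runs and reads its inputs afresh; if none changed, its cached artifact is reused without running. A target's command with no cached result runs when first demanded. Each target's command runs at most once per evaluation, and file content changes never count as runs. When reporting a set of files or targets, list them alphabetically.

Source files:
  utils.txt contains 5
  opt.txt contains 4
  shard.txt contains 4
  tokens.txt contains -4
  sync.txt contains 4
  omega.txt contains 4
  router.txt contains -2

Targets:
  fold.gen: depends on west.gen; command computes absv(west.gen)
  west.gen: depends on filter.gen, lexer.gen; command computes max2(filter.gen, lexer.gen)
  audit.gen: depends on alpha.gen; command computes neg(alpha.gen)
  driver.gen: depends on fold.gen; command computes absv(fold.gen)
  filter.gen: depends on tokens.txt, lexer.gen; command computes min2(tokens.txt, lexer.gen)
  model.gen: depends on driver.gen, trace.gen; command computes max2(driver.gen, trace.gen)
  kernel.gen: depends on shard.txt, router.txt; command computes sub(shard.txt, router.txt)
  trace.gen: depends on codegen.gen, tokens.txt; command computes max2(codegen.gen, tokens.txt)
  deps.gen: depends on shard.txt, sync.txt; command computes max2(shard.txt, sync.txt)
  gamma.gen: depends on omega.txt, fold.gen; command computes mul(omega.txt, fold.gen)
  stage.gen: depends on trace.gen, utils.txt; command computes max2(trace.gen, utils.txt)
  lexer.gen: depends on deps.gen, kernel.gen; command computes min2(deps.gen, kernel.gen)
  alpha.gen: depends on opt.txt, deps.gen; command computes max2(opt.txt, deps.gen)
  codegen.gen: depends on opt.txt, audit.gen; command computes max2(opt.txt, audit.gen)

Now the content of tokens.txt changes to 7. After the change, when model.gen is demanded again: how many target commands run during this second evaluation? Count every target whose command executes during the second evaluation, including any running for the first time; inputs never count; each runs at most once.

Run set: filter.gen, model.gen, trace.gen, west.gen (4 run).
The important point: at fold.gen every value read last time is unchanged, so the dirty flag clears without a run.

Initial pass — values computed on the first demand:
  deps.gen = max2(4, 4) = 4
  alpha.gen = max2(4, 4) = 4
  audit.gen = neg(4) = -4
  codegen.gen = max2(4, -4) = 4
  kernel.gen = sub(4, -2) = 6
  lexer.gen = min2(4, 6) = 4
  filter.gen = min2(-4, 4) = -4
  trace.gen = max2(4, -4) = 4
  west.gen = max2(-4, 4) = 4
  fold.gen = absv(4) = 4
  driver.gen = absv(4) = 4
  model.gen = max2(4, 4) = 4

Second demand — change propagation:
  filter.gen: re-runs because tokens.txt -4->7; new result 4.
  trace.gen: re-runs because tokens.txt -4->7; new result 7.
  west.gen: re-runs because filter.gen -4->4; new result 4 (unchanged).
  fold.gen: re-examined; everything it read last time is the same (west.gen unchanged) — cache 4 kept, no run.
  driver.gen: re-examined; everything it read last time is the same (fold.gen unchanged) — cache 4 kept, no run.
  model.gen: re-runs because trace.gen 4->7; new result 7.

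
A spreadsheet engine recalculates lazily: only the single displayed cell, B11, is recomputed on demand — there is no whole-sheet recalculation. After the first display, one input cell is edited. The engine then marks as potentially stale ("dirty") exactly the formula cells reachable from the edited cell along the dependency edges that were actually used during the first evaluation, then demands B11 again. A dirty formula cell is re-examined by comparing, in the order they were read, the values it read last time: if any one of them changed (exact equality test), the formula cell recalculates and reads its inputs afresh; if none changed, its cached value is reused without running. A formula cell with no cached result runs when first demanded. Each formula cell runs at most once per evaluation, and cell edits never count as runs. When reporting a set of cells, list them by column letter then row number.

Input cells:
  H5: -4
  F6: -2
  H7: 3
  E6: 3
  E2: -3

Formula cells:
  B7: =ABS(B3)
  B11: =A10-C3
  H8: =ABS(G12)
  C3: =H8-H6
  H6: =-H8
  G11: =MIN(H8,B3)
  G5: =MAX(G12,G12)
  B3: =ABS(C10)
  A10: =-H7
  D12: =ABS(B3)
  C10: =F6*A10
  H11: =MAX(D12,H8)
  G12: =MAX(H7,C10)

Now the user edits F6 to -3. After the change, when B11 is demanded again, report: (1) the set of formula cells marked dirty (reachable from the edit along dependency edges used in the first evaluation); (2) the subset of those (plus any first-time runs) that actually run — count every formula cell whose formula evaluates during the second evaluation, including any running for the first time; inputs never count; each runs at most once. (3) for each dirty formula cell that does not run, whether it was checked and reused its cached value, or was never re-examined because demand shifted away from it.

First evaluation (everything demanded from the output):
  A10 = -(3) = -3
  C10 = -2 * -3 = 6
  G12 = MAX(3, 6) = 6
  H8 = ABS(6) = 6
  H6 = -(6) = -6
  C3 = 6 - -6 = 12
  B11 = -3 - 12 = -15

Propagation after the edit:
  C10: runs — F6 -2->-3; result 9.
  G12: runs — C10 6->9; result 9.
  H8: runs — G12 6->9; result 9.
  H6: runs — H8 6->9; result -9.
  C3: runs — H8 6->9; H6 -6->-9; result 18.
  B11: runs — C3 12->18; result -21.

Marked dirty: B11, C3, C10, G12, H6, H8.
Formula cells that run: B11, C3, C10, G12, H6, H8 — 6 in total.
Every dirty formula cell ran.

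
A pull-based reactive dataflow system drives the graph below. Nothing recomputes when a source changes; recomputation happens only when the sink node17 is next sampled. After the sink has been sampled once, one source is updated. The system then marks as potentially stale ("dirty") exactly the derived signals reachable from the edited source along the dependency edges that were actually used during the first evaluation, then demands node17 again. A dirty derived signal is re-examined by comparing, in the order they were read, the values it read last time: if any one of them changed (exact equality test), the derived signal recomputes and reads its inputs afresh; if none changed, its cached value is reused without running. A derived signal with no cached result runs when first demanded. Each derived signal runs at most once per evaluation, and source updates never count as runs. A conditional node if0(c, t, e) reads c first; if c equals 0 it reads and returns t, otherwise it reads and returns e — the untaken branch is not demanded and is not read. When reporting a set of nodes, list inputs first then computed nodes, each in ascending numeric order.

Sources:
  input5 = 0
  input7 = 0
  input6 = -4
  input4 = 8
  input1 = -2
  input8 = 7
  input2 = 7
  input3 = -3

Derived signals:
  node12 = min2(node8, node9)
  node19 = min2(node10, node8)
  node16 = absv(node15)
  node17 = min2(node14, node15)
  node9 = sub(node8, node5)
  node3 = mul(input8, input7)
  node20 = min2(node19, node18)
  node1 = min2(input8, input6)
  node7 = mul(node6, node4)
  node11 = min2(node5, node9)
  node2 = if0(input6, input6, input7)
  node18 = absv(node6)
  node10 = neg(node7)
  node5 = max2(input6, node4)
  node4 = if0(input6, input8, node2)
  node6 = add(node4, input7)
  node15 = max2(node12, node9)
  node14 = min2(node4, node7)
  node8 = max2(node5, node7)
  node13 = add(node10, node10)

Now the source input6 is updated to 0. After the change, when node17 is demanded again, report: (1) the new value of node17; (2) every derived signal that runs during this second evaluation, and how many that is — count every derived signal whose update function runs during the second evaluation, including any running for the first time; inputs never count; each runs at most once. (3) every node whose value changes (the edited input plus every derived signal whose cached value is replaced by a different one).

New value of node17: 7.
Derived signals that run: node4, node5, node6, node7, node8, node9, node12, node14, node15, node17 — 10 in total.
Values that change: input6, node4, node5, node6, node7, node8, node9, node12, node14, node15, node17.
Key observation: a condition flipped, so demand moved to the other branch — node2 is never re-examined.

First evaluation (everything demanded from the output):
  node2 = if0(input6=-4 -> else branch input7) = 0
  node4 = if0(input6=-4 -> else branch node2) = 0
  node5 = max2(-4, 0) = 0
  node6 = add(0, 0) = 0
  node7 = mul(0, 0) = 0
  node8 = max2(0, 0) = 0
  node9 = sub(0, 0) = 0
  node12 = min2(0, 0) = 0
  node14 = min2(0, 0) = 0
  node15 = max2(0, 0) = 0
  node17 = min2(0, 0) = 0

Propagation after the edit:
  node2: marked dirty but never re-examined — demand shifted away from it.
  node4: runs — input6 -4->0; result 7.
  node5: runs — input6 -4->0; node4 0->7; result 7.
  node6: runs — node4 0->7; result 7.
  node7: runs — node6 0->7; node4 0->7; result 49.
  node8: runs — node5 0->7; node7 0->49; result 49.
  node9: runs — node8 0->49; node5 0->7; result 42.
  node12: runs — node8 0->49; node9 0->42; result 42.
  node14: runs — node4 0->7; node7 0->49; result 7.
  node15: runs — node12 0->42; node9 0->42; result 42.
  node17: runs — node14 0->7; node15 0->42; result 7.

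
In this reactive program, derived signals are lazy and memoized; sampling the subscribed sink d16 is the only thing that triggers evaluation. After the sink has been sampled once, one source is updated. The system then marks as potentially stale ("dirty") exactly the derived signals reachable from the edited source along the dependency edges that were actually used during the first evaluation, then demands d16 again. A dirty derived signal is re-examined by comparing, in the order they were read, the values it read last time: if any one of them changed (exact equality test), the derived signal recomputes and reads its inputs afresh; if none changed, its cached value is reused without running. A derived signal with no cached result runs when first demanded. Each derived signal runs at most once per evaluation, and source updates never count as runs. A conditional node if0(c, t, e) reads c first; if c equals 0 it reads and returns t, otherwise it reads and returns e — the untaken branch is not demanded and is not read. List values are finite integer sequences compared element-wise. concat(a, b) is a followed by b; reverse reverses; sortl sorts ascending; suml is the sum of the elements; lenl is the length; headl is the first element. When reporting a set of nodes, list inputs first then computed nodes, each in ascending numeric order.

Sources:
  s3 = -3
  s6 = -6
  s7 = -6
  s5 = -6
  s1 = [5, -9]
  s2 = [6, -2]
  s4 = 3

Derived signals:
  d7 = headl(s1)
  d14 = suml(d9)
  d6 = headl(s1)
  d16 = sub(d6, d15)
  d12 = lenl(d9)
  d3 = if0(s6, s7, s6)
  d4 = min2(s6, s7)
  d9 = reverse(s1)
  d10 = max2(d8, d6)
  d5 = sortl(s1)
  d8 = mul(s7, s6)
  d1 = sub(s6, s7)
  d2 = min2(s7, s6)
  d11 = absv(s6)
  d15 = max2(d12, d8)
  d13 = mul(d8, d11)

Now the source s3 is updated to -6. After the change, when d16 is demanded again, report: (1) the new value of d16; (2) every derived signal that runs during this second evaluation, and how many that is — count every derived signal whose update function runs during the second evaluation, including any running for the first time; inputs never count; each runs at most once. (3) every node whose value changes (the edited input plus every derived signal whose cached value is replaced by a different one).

Demanding d16 again yields -31.
0 derived signals run: none.
The nodes whose values change: s3.
Note the shortcut — nothing in the graph depends on s3 at all, so no recomputation happens.

First demand of the output computes:
  d6 = headl([5, -9]) = 5
  d8 = mul(-6, -6) = 36
  d9 = reverse([5, -9]) = [-9, 5]
  d12 = lenl([-9, 5]) = 2
  d15 = max2(2, 36) = 36
  d16 = sub(5, 36) = -31

After the edit, cleaning proceeds:
  no node depends on s3 at all; the second demand re-runs nothing.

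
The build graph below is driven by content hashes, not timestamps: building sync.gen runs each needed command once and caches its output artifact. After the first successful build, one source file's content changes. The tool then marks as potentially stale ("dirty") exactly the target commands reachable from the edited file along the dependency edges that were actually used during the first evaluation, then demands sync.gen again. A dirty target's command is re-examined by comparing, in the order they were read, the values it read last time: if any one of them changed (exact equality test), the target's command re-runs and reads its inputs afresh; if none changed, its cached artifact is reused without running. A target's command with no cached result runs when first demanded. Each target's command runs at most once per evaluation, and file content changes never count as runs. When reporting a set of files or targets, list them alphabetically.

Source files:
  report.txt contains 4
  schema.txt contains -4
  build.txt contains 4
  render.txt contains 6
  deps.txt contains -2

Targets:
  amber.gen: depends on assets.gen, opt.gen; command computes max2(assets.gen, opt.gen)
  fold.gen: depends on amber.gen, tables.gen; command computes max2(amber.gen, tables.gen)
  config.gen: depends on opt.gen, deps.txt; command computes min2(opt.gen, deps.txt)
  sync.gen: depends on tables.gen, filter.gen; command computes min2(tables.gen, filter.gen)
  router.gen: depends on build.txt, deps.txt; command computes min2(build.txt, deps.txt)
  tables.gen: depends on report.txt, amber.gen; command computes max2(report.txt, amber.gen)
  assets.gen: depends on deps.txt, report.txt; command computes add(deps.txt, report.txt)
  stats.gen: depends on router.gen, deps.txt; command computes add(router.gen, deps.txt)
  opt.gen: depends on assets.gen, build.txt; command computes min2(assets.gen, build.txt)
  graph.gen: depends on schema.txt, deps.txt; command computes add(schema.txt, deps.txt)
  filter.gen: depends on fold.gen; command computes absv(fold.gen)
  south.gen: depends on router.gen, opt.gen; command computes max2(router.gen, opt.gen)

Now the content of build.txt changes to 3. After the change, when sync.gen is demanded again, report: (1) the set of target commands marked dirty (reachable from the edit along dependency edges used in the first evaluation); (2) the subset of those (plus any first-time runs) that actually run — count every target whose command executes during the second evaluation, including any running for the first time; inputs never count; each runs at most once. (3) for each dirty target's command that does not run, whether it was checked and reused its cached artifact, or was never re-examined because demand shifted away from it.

Dirty set: amber.gen, filter.gen, fold.gen, opt.gen, sync.gen, tables.gen.
Run set: opt.gen (1 run).
Re-examined without running (cache reused): amber.gen, filter.gen, fold.gen, sync.gen, tables.gen.
The important point: opt.gen recomputes to an identical value, and the output ends up unchanged.

Initial pass — values computed on the first demand:
  assets.gen = add(-2, 4) = 2
  opt.gen = min2(2, 4) = 2
  amber.gen = max2(2, 2) = 2
  tables.gen = max2(4, 2) = 4
  fold.gen = max2(2, 4) = 4
  filter.gen = absv(4) = 4
  sync.gen = min2(4, 4) = 4

Second demand — change propagation:
  opt.gen: re-runs because build.txt 4->3; new result 2 (unchanged).
  amber.gen: re-examined; everything it read last time is the same (assets.gen unchanged, opt.gen unchanged) — cache 2 kept, no run.
  tables.gen: re-examined; everything it read last time is the same (report.txt unchanged, amber.gen unchanged) — cache 4 kept, no run.
  fold.gen: re-examined; everything it read last time is the same (amber.gen unchanged, tables.gen unchanged) — cache 4 kept, no run.
  filter.gen: re-examined; everything it read last time is the same (fold.gen unchanged) — cache 4 kept, no run.
  sync.gen: re-examined; everything it read last time is the same (tables.gen unchanged, filter.gen unchanged) — cache 4 kept, no run.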